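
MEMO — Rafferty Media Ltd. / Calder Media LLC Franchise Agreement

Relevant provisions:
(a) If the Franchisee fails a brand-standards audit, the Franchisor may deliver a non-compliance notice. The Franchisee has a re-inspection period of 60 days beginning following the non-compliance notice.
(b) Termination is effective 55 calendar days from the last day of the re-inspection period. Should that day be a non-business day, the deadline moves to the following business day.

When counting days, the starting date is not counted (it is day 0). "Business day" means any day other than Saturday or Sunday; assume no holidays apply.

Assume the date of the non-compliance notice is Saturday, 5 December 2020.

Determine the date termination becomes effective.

30 March 2021

Adding 60 calendar days to 5 December 2020 gives 3 February 2021, which is the last day of the re-inspection period.
The date termination becomes effective: 55 calendar days after 3 February 2021 is 30 March 2021. 30 March 2021 is a Tuesday, so no roll-forward applies.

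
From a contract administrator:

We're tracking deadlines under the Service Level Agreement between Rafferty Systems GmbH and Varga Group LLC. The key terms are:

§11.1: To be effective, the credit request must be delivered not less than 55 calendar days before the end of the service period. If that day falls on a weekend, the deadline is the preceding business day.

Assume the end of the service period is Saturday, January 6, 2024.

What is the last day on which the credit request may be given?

January 6, 2024 minus 55 days is November 12, 2023. That is a Sunday, so the deadline moves back to Friday, November 10, 2023.

November 10, 2023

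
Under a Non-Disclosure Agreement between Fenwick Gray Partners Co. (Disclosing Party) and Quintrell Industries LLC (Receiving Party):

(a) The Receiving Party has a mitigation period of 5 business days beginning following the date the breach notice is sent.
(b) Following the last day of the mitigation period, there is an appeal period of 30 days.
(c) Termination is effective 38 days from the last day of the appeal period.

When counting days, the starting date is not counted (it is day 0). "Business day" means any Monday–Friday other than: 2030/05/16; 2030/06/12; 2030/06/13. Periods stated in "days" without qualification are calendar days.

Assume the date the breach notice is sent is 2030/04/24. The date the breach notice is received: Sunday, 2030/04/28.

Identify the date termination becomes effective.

2030/07/08

From Wednesday, 2030/04/24, 5 business days (Apr 25, Apr 26, Apr 29, Apr 30, May 1, skipping weekends) brings us to Wednesday, 2030/05/01, which is the last day of the mitigation period.
The last day of the appeal period: 30 calendar days after 2030/05/01 is 2030/05/31.
Adding 38 calendar days to 2030/05/31 gives 2030/07/08, which is the date termination becomes effective.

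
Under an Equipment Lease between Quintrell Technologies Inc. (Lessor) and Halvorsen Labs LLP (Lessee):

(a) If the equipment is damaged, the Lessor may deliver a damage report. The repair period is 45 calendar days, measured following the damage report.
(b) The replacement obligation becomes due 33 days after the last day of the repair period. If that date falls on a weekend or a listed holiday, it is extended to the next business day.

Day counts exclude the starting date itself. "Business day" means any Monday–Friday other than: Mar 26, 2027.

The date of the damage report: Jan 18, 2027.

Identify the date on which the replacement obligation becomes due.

Adding 45 calendar days to Jan 18, 2027 gives Mar 4, 2027, which is the last day of the repair period.
The date on which the replacement obligation becomes due: Mar 4, 2027 + 33 days = Apr 6, 2027. Apr 6, 2027 is a Tuesday and is not a listed holiday, so no roll-forward applies.

Apr 6, 2027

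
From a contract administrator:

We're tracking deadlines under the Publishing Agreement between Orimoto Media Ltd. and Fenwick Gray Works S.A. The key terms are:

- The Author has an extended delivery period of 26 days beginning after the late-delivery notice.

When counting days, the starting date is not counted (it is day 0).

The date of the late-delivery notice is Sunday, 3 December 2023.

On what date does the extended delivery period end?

29 December 2023

The last day of the extended delivery period: 26 calendar days after 3 December 2023 is 29 December 2023.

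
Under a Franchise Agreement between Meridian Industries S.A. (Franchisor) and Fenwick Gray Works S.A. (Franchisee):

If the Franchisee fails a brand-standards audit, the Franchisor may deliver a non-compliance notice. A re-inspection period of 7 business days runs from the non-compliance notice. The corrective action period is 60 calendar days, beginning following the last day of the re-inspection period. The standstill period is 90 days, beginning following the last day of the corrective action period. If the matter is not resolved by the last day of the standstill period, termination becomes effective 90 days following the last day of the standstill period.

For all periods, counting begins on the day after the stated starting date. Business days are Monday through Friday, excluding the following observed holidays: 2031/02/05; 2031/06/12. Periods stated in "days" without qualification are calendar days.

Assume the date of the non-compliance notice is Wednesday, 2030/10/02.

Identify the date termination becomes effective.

From Wednesday, 2030/10/02, 7 business days (Oct 3, Oct 4, Oct 7, Oct 8, Oct 9, Oct 10, Oct 11, skipping weekends) brings us to Friday, 2030/10/11, which is the last day of the re-inspection period.
The last day of the corrective action period: 2030/10/11 + 60 days = 2030/12/10.
The last day of the standstill period: 2030/12/10 + 90 days = 2031/03/10.
The date termination becomes effective: 2031/03/10 + 90 days = 2031/06/08.

2031/06/08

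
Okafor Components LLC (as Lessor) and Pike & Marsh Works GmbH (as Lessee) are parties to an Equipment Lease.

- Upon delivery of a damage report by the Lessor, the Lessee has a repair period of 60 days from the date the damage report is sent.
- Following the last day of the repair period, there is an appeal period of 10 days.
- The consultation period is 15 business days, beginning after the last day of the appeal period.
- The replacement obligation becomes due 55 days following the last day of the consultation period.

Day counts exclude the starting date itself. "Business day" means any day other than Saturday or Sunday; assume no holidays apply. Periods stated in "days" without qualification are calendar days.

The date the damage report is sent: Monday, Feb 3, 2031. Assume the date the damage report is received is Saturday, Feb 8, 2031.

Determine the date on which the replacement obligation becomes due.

The last day of the repair period: Feb 3, 2031 + 60 days = Apr 4, 2031.
The last day of the appeal period: Apr 4, 2031 + 10 days = Apr 14, 2031.
From Monday, Apr 14, 2031, 15 business days (Apr 15, Apr 16, Apr 17, Apr 18, …, May 1, May 2, May 5, skipping weekends) brings us to Monday, May 5, 2031, which is the last day of the consultation period.
The date on which the replacement obligation becomes due: 55 calendar days after May 5, 2031 is Jun 29, 2031.

Jun 29, 2031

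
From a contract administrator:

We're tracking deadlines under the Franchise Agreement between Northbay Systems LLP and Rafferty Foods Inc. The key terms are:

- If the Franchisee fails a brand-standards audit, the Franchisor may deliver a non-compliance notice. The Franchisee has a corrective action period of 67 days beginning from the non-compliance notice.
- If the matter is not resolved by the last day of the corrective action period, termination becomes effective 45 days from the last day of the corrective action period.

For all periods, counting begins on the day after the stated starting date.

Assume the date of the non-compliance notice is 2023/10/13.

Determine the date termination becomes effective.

2024/02/02

The last day of the corrective action period: 2023/10/13 + 67 days = 2023/12/19.
The date termination becomes effective: 2023/12/19 + 45 days = 2024/02/02.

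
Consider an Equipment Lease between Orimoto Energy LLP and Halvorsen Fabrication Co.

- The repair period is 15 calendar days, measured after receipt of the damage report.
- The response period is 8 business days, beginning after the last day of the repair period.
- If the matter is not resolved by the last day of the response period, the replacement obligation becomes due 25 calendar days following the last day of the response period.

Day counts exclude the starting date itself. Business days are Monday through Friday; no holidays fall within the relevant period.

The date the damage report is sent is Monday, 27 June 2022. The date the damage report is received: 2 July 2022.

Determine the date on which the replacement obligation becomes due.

The last day of the repair period: 2 July 2022 + 15 days = 17 July 2022.
The last day of the response period: 8 business days after Sunday, 17 July 2022, skipping weekends — Jul 18, Jul 19, Jul 20, Jul 21, Jul 22, Jul 25, Jul 26, Jul 27 — lands on Wednesday, 27 July 2022.
Adding 25 calendar days to 27 July 2022 gives 21 August 2022, which is the date on which the replacement obligation becomes due.

21 August 2022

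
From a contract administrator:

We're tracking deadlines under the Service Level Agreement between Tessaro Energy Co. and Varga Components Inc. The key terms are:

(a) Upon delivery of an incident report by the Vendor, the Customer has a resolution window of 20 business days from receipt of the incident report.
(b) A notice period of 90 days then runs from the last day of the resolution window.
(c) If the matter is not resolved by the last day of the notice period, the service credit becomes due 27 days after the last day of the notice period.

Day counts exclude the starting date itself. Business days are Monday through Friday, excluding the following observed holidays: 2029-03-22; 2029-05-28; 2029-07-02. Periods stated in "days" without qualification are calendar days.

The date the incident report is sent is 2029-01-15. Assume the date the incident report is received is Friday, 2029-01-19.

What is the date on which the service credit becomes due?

From Friday, 2029-01-19, 20 business days (Jan 22, Jan 23, Jan 24, Jan 25, …, Feb 14, Feb 15, Feb 16, skipping weekends) brings us to Friday, 2029-02-16, which is the last day of the resolution window.
Adding 90 calendar days to 2029-02-16 gives 2029-05-17, which is the last day of the notice period.
The date on which the service credit becomes due: 2029-05-17 + 27 days = 2029-06-13.

2029-06-13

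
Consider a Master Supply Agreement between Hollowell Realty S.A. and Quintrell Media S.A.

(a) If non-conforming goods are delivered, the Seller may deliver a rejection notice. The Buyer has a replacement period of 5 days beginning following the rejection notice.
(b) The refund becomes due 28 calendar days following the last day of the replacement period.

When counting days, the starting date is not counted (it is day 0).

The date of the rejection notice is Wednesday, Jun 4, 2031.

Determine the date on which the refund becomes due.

Jul 7, 2031

The last day of the replacement period: 5 calendar days after Jun 4, 2031 is Jun 9, 2031.
The date on which the refund becomes due: Jun 9, 2031 + 28 days = Jul 7, 2031.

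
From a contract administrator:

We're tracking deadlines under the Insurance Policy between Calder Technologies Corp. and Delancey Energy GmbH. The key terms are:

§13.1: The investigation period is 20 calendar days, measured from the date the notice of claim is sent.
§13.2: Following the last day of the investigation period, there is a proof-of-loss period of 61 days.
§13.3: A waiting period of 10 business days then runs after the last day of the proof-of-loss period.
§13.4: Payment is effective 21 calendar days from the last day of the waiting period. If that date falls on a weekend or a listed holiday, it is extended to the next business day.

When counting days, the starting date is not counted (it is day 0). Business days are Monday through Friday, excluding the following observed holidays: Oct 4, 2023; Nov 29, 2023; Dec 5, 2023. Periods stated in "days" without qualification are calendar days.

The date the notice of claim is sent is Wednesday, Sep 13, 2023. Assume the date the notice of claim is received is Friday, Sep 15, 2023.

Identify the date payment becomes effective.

Jan 8, 2024

The last day of the investigation period: Sep 13, 2023 + 20 days = Oct 3, 2023.
Adding 61 calendar days to Oct 3, 2023 gives Dec 3, 2023, which is the last day of the proof-of-loss period.
From Sunday, Dec 3, 2023, 10 business days (Dec 4, Dec 6, Dec 7, Dec 8, Dec 11, Dec 12, Dec 13, Dec 14, Dec 15, Dec 18, skipping weekends and the listed holiday on Dec 5) brings us to Monday, Dec 18, 2023, which is the last day of the waiting period.
The date payment becomes effective: 21 calendar days after Dec 18, 2023 is Jan 8, 2024. Jan 8, 2024 is a Monday and is not a listed holiday, so no roll-forward applies.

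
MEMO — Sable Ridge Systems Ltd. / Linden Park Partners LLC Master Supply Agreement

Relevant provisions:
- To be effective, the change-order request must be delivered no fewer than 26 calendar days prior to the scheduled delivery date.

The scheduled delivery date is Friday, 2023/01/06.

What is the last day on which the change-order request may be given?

2023/01/06 minus 26 days is 2022/12/11.

2022/12/11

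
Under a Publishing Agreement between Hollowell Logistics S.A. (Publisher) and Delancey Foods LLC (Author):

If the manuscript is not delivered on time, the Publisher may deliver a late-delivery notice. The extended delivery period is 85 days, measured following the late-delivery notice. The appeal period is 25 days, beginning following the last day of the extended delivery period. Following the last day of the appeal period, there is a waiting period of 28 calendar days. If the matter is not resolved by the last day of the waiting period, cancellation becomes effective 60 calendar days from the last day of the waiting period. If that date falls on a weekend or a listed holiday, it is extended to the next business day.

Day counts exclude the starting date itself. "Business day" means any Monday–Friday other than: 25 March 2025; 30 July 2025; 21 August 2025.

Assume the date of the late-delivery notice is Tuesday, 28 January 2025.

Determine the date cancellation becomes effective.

The last day of the extended delivery period: 28 January 2025 + 85 days = 23 April 2025.
Adding 25 calendar days to 23 April 2025 gives 18 May 2025, which is the last day of the appeal period.
The last day of the waiting period: 18 May 2025 + 28 days = 15 June 2025.
The date cancellation becomes effective: 60 calendar days after 15 June 2025 is 14 August 2025. 14 August 2025 is a Thursday and is not a listed holiday, so no roll-forward applies.

14 August 2025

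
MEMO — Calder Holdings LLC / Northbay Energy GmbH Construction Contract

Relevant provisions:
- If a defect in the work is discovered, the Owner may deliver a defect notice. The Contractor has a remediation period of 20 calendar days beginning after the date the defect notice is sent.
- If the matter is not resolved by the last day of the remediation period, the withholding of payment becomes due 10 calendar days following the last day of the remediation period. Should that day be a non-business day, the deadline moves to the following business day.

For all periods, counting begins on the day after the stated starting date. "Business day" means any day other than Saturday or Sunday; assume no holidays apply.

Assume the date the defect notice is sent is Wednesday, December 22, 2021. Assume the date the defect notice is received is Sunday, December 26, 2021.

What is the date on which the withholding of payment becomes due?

The last day of the remediation period: 20 calendar days after December 22, 2021 is January 11, 2022.
The date on which the withholding of payment becomes due: 10 calendar days after January 11, 2022 is January 21, 2022. January 21, 2022 is a Friday, so no roll-forward applies.

January 21, 2022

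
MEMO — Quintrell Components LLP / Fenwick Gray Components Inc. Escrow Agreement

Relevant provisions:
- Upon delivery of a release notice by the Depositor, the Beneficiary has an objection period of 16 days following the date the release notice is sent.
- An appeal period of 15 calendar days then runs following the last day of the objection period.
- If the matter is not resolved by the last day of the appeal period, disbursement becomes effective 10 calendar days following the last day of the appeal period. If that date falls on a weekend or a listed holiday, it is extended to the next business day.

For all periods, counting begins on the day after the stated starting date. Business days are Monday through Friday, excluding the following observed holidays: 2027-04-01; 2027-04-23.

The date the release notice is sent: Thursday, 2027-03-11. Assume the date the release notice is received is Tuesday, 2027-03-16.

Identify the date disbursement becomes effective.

Adding 16 calendar days to 2027-03-11 gives 2027-03-27, which is the last day of the objection period.
The last day of the appeal period: 2027-03-27 + 15 days = 2027-04-11.
Adding 10 calendar days to 2027-04-11 gives 2027-04-21, which is the date disbursement becomes effective. 2027-04-21 is a Wednesday and is not a listed holiday, so no roll-forward applies.

2027-04-21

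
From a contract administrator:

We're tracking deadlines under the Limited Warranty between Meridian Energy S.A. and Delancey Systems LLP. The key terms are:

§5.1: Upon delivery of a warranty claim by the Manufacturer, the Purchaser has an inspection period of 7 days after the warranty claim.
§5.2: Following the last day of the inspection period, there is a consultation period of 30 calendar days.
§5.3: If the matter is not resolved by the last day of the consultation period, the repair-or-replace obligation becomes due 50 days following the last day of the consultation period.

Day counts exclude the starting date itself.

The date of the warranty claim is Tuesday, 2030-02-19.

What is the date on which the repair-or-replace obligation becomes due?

Adding 7 calendar days to 2030-02-19 gives 2030-02-26, which is the last day of the inspection period.
Adding 30 calendar days to 2030-02-26 gives 2030-03-28, which is the last day of the consultation period.
The date on which the repair-or-replace obligation becomes due: 2030-03-28 + 50 days = 2030-05-17.

2030-05-17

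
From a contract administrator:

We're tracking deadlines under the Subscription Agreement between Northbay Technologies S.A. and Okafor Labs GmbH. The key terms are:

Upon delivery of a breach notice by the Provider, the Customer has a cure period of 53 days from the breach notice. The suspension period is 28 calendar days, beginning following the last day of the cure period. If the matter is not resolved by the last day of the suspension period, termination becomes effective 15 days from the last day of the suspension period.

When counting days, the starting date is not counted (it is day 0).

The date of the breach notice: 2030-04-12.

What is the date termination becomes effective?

2030-07-17

The last day of the cure period: 53 calendar days after 2030-04-12 is 2030-06-04.
The last day of the suspension period: 28 calendar days after 2030-06-04 is 2030-07-02.
The date termination becomes effective: 15 calendar days after 2030-07-02 is 2030-07-17.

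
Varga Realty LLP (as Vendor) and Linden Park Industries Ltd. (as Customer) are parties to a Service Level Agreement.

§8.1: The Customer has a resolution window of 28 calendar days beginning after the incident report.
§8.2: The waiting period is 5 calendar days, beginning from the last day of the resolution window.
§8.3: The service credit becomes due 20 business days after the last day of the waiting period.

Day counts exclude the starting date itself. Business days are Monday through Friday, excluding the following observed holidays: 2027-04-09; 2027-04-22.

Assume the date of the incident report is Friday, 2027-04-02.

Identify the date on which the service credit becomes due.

2027-06-02

Adding 28 calendar days to 2027-04-02 gives 2027-04-30, which is the last day of the resolution window.
The last day of the waiting period: 2027-04-30 + 5 days = 2027-05-05.
From Wednesday, 2027-05-05, 20 business days (May 6, May 7, May 10, May 11, …, May 31, Jun 1, Jun 2, skipping weekends) brings us to Wednesday, 2027-06-02, which is the date on which the service credit becomes due.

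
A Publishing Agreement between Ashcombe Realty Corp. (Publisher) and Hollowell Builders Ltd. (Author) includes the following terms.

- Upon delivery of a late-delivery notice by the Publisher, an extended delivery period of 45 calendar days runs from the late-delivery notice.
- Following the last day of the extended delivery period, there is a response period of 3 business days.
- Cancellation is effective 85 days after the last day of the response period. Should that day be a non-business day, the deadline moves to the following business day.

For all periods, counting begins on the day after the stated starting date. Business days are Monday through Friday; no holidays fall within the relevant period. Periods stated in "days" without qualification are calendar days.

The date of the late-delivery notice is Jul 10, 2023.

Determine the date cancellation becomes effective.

Nov 22, 2023

The last day of the extended delivery period: 45 calendar days after Jul 10, 2023 is Aug 24, 2023.
The last day of the response period: counting 3 business days from Thursday, Aug 24, 2023 (Aug 25, Aug 28, Aug 29, skipping weekends) reaches Tuesday, Aug 29, 2023.
The date cancellation becomes effective: 85 calendar days after Aug 29, 2023 is Nov 22, 2023. Nov 22, 2023 is a Wednesday, so no roll-forward applies.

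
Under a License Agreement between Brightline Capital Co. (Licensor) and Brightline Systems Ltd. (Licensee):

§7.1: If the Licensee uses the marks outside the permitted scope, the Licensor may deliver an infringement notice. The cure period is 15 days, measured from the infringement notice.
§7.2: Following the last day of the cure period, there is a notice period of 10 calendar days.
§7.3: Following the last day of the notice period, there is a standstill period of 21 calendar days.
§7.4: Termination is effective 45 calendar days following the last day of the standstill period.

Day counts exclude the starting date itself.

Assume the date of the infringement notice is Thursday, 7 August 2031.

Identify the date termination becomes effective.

6 November 2031

The last day of the cure period: 15 calendar days after 7 August 2031 is 22 August 2031.
The last day of the notice period: 22 August 2031 + 10 days = 1 September 2031.
Adding 21 calendar days to 1 September 2031 gives 22 September 2031, which is the last day of the standstill period.
Adding 45 calendar days to 22 September 2031 gives 6 November 2031, which is the date termination becomes effective.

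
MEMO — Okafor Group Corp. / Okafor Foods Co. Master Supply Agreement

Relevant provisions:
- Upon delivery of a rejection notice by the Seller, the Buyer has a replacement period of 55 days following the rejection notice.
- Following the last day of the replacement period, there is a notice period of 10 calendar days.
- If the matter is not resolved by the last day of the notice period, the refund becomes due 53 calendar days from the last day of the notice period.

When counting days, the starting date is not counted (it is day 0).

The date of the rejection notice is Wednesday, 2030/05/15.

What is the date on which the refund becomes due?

The last day of the replacement period: 55 calendar days after 2030/05/15 is 2030/07/09.
Adding 10 calendar days to 2030/07/09 gives 2030/07/19, which is the last day of the notice period.
The date on which the refund becomes due: 2030/07/19 + 53 days = 2030/09/10.

2030/09/10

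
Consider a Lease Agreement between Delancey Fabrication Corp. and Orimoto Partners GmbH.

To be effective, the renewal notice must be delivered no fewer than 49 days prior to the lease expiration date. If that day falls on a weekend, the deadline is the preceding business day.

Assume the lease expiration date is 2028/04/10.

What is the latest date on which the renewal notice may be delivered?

Counting back 49 calendar days from 2028/04/10 gives 2028/02/21. That is a Monday, so no adjustment is needed.

2028/02/21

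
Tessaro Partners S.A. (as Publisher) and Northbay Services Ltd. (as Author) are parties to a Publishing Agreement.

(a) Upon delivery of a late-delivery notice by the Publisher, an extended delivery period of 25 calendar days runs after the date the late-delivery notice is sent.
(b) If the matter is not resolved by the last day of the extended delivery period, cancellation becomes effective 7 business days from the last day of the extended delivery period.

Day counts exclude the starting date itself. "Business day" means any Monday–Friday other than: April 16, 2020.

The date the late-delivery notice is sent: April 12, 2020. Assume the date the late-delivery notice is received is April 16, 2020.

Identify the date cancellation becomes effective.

May 18, 2020

Adding 25 calendar days to April 12, 2020 gives May 7, 2020, which is the last day of the extended delivery period.
From Thursday, May 7, 2020, 7 business days (May 8, May 11, May 12, May 13, May 14, May 15, May 18, skipping weekends) brings us to Monday, May 18, 2020, which is the date cancellation becomes effective.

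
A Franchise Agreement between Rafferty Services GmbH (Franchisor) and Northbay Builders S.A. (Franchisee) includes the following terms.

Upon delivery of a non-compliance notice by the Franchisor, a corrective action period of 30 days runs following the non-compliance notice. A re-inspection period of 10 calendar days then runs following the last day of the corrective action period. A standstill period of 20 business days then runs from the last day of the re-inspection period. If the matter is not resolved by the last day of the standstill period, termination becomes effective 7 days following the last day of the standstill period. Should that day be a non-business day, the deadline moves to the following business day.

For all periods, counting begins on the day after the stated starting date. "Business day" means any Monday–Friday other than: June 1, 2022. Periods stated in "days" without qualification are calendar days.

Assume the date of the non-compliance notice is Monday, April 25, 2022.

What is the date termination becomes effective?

July 8, 2022

Adding 30 calendar days to April 25, 2022 gives May 25, 2022, which is the last day of the corrective action period.
Adding 10 calendar days to May 25, 2022 gives June 4, 2022, which is the last day of the re-inspection period.
From Saturday, June 4, 2022, 20 business days (Jun 6, Jun 7, Jun 8, Jun 9, …, Jun 29, Jun 30, Jul 1, skipping weekends) brings us to Friday, July 1, 2022, which is the last day of the standstill period.
The date termination becomes effective: 7 calendar days after July 1, 2022 is July 8, 2022. July 8, 2022 is a Friday and is not a listed holiday, so no roll-forward applies.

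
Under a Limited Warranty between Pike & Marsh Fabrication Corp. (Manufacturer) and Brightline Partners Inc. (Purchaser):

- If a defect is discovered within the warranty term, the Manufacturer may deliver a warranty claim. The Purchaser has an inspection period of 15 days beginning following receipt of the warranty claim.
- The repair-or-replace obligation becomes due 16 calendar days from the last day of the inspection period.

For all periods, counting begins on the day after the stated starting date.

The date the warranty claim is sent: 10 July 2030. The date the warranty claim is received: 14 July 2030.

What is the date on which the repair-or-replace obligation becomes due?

The last day of the inspection period: 15 calendar days after 14 July 2030 is 29 July 2030.
The date on which the repair-or-replace obligation becomes due: 16 calendar days after 29 July 2030 is 14 August 2030.

14 August 2030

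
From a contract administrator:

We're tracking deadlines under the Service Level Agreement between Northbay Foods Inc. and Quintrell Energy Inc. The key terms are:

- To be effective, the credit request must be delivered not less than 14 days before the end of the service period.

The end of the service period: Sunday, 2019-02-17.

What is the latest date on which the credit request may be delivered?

2019-02-03

2019-02-17 minus 14 days is 2019-02-03.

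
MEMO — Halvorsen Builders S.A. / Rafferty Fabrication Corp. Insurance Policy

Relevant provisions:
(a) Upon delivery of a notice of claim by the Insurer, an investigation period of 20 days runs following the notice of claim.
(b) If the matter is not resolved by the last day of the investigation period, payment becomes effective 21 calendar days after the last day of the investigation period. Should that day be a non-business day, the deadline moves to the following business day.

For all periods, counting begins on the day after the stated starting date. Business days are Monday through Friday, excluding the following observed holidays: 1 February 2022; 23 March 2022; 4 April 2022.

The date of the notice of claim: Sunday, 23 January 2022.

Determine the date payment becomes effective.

The last day of the investigation period: 20 calendar days after 23 January 2022 is 12 February 2022.
The date payment becomes effective: 12 February 2022 + 21 days = 5 March 2022. That falls on a Saturday, so it rolls to the next business day, Monday, 7 March 2022.

7 March 2022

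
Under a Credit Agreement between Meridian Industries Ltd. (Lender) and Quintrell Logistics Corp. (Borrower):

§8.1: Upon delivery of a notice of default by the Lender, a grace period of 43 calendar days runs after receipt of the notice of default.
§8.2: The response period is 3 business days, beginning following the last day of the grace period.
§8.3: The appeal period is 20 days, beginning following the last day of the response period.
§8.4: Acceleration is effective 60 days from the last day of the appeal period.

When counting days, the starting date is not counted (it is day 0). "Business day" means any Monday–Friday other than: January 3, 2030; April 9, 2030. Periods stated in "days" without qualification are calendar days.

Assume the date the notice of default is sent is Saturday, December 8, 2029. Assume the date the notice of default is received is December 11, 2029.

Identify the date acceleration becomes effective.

The last day of the grace period: December 11, 2029 + 43 days = January 23, 2030.
The last day of the response period: 3 business days after Wednesday, January 23, 2030, skipping weekends — Jan 24, Jan 25, Jan 28 — lands on Monday, January 28, 2030.
Adding 20 calendar days to January 28, 2030 gives February 17, 2030, which is the last day of the appeal period.
The date acceleration becomes effective: 60 calendar days after February 17, 2030 is April 18, 2030.

April 18, 2030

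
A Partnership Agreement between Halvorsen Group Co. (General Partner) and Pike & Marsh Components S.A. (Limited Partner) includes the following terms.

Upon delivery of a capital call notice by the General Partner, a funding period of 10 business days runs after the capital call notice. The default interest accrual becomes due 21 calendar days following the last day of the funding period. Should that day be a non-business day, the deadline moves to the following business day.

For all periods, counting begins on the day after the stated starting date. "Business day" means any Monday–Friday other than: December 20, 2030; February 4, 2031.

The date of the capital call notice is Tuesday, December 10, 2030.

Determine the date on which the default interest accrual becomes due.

From Tuesday, December 10, 2030, 10 business days (Dec 11, Dec 12, Dec 13, Dec 16, Dec 17, Dec 18, Dec 19, Dec 23, Dec 24, Dec 25, skipping weekends and the listed holiday on Dec 20) brings us to Wednesday, December 25, 2030, which is the last day of the funding period.
Adding 21 calendar days to December 25, 2030 gives January 15, 2031, which is the date on which the default interest accrual becomes due. January 15, 2031 is a Wednesday and is not a listed holiday, so no roll-forward applies.

January 15, 2031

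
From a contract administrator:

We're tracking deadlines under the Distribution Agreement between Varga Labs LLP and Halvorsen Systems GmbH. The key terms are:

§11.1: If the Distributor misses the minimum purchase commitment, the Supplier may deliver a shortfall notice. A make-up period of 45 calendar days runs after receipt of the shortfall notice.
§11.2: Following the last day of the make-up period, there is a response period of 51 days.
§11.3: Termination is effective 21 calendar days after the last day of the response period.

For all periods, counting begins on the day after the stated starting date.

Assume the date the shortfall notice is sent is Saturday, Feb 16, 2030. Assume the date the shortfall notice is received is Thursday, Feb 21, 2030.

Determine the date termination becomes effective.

Jun 18, 2030

The last day of the make-up period: 45 calendar days after Feb 21, 2030 is Apr 7, 2030.
Adding 51 calendar days to Apr 7, 2030 gives May 28, 2030, which is the last day of the response period.
The date termination becomes effective: May 28, 2030 + 21 days = Jun 18, 2030.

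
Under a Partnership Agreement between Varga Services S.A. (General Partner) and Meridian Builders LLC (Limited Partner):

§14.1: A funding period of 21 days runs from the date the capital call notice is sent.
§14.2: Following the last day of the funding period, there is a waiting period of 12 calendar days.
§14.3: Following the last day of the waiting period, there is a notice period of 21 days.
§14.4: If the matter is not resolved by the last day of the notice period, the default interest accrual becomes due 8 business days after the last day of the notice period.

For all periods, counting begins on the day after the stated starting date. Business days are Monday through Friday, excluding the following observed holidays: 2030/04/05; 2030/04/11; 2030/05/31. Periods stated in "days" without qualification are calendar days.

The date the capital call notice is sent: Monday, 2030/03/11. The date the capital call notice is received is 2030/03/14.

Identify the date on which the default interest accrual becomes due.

2030/05/15

The last day of the funding period: 2030/03/11 + 21 days = 2030/04/01.
Adding 12 calendar days to 2030/04/01 gives 2030/04/13, which is the last day of the waiting period.
The last day of the notice period: 2030/04/13 + 21 days = 2030/05/04.
The date on which the default interest accrual becomes due: counting 8 business days from Saturday, 2030/05/04 (May 6, May 7, May 8, May 9, May 10, May 13, May 14, May 15, skipping weekends) reaches Wednesday, 2030/05/15.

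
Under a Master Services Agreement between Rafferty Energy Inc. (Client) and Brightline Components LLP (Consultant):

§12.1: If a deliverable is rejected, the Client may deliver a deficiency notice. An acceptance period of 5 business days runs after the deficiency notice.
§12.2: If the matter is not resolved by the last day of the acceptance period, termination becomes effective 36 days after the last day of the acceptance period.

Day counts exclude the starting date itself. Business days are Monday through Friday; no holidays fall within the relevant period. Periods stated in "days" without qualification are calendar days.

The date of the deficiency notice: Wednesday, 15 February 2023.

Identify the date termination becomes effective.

30 March 2023

From Wednesday, 15 February 2023, 5 business days (Feb 16, Feb 17, Feb 20, Feb 21, Feb 22, skipping weekends) brings us to Wednesday, 22 February 2023, which is the last day of the acceptance period.
The date termination becomes effective: 22 February 2023 + 36 days = 30 March 2023.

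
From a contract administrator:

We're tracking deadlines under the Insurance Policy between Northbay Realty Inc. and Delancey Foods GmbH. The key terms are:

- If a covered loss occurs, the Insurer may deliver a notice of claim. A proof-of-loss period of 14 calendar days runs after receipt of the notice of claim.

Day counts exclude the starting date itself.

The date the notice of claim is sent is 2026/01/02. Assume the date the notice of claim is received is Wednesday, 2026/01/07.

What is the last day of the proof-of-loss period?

The last day of the proof-of-loss period: 2026/01/07 + 14 days = 2026/01/21.

2026/01/21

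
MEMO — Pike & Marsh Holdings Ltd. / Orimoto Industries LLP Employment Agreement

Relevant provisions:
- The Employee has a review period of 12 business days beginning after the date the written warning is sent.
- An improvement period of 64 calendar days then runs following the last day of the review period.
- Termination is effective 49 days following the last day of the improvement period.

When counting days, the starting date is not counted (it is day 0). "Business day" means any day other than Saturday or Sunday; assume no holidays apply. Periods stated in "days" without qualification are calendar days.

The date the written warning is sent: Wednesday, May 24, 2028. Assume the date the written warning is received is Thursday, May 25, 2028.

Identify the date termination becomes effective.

The last day of the review period: counting 12 business days from Wednesday, May 24, 2028 (May 25, May 26, May 29, May 30, …, Jun 7, Jun 8, Jun 9, skipping weekends) reaches Friday, June 9, 2028.
Adding 64 calendar days to June 9, 2028 gives August 12, 2028, which is the last day of the improvement period.
The date termination becomes effective: 49 calendar days after August 12, 2028 is September 30, 2028.

September 30, 2028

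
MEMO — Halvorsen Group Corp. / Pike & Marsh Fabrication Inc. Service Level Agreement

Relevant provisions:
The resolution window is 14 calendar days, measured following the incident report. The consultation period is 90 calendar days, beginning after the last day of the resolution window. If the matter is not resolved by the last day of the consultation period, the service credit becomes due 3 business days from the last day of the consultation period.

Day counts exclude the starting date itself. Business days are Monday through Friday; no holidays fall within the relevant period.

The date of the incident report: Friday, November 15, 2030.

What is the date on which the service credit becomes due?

The last day of the resolution window: 14 calendar days after November 15, 2030 is November 29, 2030.
The last day of the consultation period: 90 calendar days after November 29, 2030 is February 27, 2031.
The date on which the service credit becomes due: 3 business days after Thursday, February 27, 2031, skipping weekends — Feb 28, Mar 3, Mar 4 — lands on Tuesday, March 4, 2031.

March 4, 2031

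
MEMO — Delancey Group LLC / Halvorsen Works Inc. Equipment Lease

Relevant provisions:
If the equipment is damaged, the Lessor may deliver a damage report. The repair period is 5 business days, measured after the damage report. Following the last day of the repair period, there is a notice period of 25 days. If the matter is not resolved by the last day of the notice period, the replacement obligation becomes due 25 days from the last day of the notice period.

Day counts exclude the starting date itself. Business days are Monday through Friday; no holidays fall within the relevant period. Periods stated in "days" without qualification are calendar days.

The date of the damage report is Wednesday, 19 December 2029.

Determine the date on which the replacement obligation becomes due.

14 February 2030

The last day of the repair period: counting 5 business days from Wednesday, 19 December 2029 (Dec 20, Dec 21, Dec 24, Dec 25, Dec 26, skipping weekends) reaches Wednesday, 26 December 2029.
The last day of the notice period: 25 calendar days after 26 December 2029 is 20 January 2030.
The date on which the replacement obligation becomes due: 20 January 2030 + 25 days = 14 February 2030.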